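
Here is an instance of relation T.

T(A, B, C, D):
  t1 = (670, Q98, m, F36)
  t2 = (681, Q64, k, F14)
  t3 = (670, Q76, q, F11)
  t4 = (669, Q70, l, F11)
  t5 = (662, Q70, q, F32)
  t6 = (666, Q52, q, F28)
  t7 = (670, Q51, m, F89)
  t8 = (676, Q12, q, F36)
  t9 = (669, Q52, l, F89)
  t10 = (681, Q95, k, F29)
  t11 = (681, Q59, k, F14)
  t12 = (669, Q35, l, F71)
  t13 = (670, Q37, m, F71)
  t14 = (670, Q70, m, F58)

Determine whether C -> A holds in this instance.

C=m: rows 1, 7, 13, 14 → A = 670, 670, 670, 670 ✓
C=k: rows 2, 10, 11 → A = 681, 681, 681 ✓
C=q: rows 3, 5, 6, 8 → A takes values {670, 662, 666, 676} — violation
C=l: rows 4, 9, 12 → A = 669, 669, 669 ✓
Two rows agree on C but differ on A, so C -> A does not hold.

No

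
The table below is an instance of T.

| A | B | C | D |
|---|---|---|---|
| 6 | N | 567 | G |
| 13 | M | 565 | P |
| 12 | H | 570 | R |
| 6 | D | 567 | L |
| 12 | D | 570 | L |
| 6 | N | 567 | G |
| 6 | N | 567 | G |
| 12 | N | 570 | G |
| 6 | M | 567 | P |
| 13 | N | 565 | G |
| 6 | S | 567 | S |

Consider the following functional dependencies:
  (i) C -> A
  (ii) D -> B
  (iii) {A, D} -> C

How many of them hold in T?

3

(i) C -> A: every LHS value maps to a single RHS value — holds.
(ii) D -> B: every LHS value maps to a single RHS value — holds.
(iii) {A, D} -> C: every LHS value maps to a single RHS value — holds.
3 of the 3 dependencies hold.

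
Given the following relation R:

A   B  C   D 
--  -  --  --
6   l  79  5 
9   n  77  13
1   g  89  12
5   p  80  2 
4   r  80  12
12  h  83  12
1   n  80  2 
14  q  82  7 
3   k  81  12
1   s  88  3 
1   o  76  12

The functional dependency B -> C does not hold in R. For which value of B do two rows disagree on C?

B=l: 1 row → C = 79 ✓
B=n: 2 rows → C takes values {77, 80} — violation
B=g: 1 row → C = 89 ✓
B=p: 1 row → C = 80 ✓
B=r: 1 row → C = 80 ✓
B=h: 1 row → C = 83 ✓
B=q: 1 row → C = 82 ✓
B=k: 1 row → C = 81 ✓
B=s: 1 row → C = 88 ✓
B=o: 1 row → C = 76 ✓
The only B value with inconsistent C is B=n.

n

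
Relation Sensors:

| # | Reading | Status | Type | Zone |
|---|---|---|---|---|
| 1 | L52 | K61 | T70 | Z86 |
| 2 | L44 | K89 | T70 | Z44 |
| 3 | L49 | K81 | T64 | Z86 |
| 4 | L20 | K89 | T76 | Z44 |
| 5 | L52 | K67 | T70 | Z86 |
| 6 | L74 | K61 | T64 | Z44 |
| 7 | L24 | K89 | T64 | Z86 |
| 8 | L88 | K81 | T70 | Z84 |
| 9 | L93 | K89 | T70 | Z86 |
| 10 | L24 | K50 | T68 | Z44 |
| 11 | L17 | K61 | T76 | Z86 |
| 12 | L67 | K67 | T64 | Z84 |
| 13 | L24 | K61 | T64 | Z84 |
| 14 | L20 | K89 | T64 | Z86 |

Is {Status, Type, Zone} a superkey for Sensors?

No

Rows 7 and 14 have the same {Status, Type, Zone} value (Status=K89, Type=T64, Zone=Z86) but are distinct tuples, so {Status, Type, Zone} does not determine every attribute — not a superkey.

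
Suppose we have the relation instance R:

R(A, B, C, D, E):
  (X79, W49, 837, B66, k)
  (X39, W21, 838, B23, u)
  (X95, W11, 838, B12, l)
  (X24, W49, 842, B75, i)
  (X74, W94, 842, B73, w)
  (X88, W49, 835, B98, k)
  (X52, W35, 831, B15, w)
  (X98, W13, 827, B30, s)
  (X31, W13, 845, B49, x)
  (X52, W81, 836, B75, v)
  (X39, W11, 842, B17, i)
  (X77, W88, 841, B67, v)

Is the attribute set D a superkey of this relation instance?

No

Two distinct rows share D=B75, so D does not determine every attribute — not a superkey.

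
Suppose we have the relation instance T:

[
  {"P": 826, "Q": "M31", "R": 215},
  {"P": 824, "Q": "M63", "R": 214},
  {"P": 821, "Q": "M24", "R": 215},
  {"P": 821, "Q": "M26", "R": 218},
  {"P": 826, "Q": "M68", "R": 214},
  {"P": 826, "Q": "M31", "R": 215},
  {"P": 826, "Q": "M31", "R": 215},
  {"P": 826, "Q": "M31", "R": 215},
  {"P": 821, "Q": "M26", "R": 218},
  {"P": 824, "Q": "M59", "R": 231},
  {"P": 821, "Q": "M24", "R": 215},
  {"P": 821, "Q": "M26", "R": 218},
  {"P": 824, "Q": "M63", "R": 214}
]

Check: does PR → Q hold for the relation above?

(P=826, R=215): 4 rows → Q = M31, M31, M31, M31 ✓
(P=824, R=214): 2 rows → Q = M63, M63 ✓
(P=821, R=215): 2 rows → Q = M24, M24 ✓
(P=821, R=218): 3 rows → Q = M26, M26, M26 ✓
(P=826, R=214): 1 row → Q = M68 ✓
(P=824, R=231): 1 row → Q = M59 ✓
Every PR value is associated with a single Q value, so PR → Q holds.

Yes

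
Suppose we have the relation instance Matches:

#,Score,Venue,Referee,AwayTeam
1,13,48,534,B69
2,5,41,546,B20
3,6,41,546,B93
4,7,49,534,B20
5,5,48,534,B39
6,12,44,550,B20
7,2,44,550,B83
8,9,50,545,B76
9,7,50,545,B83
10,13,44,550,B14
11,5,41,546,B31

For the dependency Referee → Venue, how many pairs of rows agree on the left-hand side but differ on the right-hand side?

2

Referee=534: violating pairs (1,4), (4,5) — 2 pairs.
Referee=546: all 3 rows agree on Venue — 0 pairs.
Referee=550: all 3 rows agree on Venue — 0 pairs.
Referee=545: all 2 rows agree on Venue — 0 pairs.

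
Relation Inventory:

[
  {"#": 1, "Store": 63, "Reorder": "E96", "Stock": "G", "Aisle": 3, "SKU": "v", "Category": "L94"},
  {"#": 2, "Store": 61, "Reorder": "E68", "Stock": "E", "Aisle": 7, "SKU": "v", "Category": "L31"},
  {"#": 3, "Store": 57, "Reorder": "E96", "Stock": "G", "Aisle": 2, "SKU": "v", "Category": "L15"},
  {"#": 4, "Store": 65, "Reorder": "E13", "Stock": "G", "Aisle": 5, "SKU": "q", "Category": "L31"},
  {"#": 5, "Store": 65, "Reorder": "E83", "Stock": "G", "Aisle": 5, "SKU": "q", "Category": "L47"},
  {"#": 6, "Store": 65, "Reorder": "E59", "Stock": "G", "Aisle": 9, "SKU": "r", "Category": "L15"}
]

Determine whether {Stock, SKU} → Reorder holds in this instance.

No

(Stock=G, SKU=v): rows 1, 3 → Reorder = E96, E96 ✓
(Stock=E, SKU=v): row 2 → Reorder = E68 ✓
(Stock=G, SKU=q): rows 4, 5 → Reorder takes values {E13, E83} — violation
(Stock=G, SKU=r): row 6 → Reorder = E59 ✓
Two rows agree on {Stock, SKU} but differ on Reorder, so {Stock, SKU} → Reorder does not hold.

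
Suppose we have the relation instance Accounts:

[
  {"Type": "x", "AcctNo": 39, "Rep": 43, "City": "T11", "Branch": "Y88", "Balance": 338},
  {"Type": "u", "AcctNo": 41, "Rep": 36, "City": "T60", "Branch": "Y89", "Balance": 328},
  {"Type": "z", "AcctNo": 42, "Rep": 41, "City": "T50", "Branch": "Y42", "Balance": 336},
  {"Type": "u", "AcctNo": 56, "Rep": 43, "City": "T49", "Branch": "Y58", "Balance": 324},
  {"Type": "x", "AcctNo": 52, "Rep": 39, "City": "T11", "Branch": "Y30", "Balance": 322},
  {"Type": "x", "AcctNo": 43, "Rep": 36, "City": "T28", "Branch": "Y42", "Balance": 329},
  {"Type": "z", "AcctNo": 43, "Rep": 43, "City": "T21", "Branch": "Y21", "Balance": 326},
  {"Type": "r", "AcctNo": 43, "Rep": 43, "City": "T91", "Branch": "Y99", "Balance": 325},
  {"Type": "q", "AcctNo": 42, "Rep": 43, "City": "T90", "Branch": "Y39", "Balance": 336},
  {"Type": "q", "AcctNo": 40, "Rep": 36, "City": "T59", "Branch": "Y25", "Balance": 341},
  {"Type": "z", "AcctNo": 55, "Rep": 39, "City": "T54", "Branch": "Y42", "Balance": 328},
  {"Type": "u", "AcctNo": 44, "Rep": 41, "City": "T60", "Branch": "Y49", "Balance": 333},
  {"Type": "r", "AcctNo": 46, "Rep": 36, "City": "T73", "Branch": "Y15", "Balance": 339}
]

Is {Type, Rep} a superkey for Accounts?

Yes

All 13 rows have distinct {Type, Rep} values, so {Type, Rep} → (all attributes) holds and {Type, Rep} is a superkey.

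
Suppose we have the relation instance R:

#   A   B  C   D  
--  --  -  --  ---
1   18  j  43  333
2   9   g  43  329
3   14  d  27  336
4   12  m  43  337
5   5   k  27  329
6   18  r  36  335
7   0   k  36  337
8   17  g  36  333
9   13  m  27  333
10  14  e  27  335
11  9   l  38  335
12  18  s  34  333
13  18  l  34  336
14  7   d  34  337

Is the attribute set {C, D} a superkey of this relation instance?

Yes

All 14 rows have distinct {C, D} values, so {C, D} → (all attributes) holds and {C, D} is a superkey.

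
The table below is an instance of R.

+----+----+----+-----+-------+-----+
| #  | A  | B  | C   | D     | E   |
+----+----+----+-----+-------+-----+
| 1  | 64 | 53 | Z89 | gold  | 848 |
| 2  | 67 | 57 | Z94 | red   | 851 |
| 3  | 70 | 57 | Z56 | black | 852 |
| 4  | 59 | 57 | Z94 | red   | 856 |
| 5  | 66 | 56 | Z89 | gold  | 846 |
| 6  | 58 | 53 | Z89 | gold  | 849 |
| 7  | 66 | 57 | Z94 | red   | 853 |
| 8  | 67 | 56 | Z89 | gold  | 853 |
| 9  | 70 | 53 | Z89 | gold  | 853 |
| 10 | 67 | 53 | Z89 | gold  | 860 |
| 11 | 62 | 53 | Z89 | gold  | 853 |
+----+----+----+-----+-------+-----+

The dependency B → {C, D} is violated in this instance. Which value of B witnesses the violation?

B=53: rows 1, 6, 9, 10, 11 → {C,D} = (Z89, gold), (Z89, gold), (Z89, gold), (Z89, gold), (Z89, gold) ✓
B=57: rows 2, 3, 4, 7 → {C,D} takes values {(Z94, red), (Z56, black)} — violation
B=56: rows 5, 8 → {C,D} = (Z89, gold), (Z89, gold) ✓
The only B value with inconsistent RHS is B=57.

57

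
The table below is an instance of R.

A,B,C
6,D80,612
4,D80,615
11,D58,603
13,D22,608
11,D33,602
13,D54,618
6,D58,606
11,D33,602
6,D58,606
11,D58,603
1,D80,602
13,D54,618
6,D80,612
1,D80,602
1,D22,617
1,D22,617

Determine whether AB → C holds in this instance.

(A=6, B=D80): 2 rows → C = 612, 612 ✓
(A=4, B=D80): 1 row → C = 615 ✓
(A=11, B=D58): 2 rows → C = 603, 603 ✓
(A=13, B=D22): 1 row → C = 608 ✓
(A=11, B=D33): 2 rows → C = 602, 602 ✓
(A=13, B=D54): 2 rows → C = 618, 618 ✓
(A=6, B=D58): 2 rows → C = 606, 606 ✓
(A=1, B=D80): 2 rows → C = 602, 602 ✓
(A=1, B=D22): 2 rows → C = 617, 617 ✓
Every AB value is associated with a single C value, so AB → C holds.

Yes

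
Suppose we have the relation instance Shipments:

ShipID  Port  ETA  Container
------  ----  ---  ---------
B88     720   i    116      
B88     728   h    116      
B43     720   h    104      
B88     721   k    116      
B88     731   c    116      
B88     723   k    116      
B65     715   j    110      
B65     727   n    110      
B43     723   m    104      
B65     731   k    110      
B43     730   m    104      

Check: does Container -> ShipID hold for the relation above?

Container=116: 5 rows → ShipID = B88, B88, B88, B88, B88 ✓
Container=104: 3 rows → ShipID = B43, B43, B43 ✓
Container=110: 3 rows → ShipID = B65, B65, B65 ✓
Every Container value is associated with a single ShipID value, so Container -> ShipID holds.

Yes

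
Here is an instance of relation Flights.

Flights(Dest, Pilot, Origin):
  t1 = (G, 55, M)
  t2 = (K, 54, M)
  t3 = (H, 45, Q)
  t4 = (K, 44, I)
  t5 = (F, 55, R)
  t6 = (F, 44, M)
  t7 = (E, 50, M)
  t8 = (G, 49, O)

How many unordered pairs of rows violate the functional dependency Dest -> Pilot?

3

Dest=G: violating pairs (1,8) — 1 pair.
Dest=K: violating pairs (2,4) — 1 pair.
Dest=F: violating pairs (5,6) — 1 pair.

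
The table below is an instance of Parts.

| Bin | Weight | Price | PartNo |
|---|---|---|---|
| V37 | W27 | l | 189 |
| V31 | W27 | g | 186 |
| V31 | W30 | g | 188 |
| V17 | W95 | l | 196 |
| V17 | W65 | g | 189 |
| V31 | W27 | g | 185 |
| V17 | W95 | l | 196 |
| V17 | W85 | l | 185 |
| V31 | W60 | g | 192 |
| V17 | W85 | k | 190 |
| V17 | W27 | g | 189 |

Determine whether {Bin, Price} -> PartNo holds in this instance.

No

(Bin=V37, Price=l): 1 row → PartNo = 189 ✓
(Bin=V31, Price=g): 4 rows → PartNo takes values {186, 188, 185, 192} — violation
(Bin=V17, Price=l): 3 rows → PartNo takes values {196, 185} — violation
(Bin=V17, Price=g): 2 rows → PartNo = 189, 189 ✓
(Bin=V17, Price=k): 1 row → PartNo = 190 ✓
Two rows agree on {Bin, Price} but differ on PartNo, so {Bin, Price} -> PartNo does not hold.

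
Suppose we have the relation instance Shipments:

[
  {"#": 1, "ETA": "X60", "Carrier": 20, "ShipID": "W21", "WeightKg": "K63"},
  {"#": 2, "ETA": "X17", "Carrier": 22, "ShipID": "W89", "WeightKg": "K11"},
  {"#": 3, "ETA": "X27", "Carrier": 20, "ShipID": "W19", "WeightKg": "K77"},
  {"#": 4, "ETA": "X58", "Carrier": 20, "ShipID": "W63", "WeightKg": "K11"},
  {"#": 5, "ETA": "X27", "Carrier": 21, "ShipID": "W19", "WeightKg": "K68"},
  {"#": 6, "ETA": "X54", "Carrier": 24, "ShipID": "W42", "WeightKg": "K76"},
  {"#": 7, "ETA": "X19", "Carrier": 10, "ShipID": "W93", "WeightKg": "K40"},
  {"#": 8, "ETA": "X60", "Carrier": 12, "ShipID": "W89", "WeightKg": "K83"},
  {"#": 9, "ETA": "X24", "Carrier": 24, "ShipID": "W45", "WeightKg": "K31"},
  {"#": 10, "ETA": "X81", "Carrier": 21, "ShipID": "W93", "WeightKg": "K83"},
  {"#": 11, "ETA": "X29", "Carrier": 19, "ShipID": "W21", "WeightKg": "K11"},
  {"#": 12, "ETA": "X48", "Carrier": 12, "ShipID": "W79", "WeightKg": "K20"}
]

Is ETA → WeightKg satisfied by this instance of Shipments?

ETA=X60: rows 1, 8 → WeightKg takes values {K63, K83} — violation
ETA=X17: row 2 → WeightKg = K11 ✓
ETA=X27: rows 3, 5 → WeightKg takes values {K77, K68} — violation
ETA=X58: row 4 → WeightKg = K11 ✓
ETA=X54: row 6 → WeightKg = K76 ✓
ETA=X19: row 7 → WeightKg = K40 ✓
ETA=X24: row 9 → WeightKg = K31 ✓
ETA=X81: row 10 → WeightKg = K83 ✓
ETA=X29: row 11 → WeightKg = K11 ✓
ETA=X48: row 12 → WeightKg = K20 ✓
Two rows agree on ETA but differ on WeightKg, so ETA → WeightKg does not hold.

No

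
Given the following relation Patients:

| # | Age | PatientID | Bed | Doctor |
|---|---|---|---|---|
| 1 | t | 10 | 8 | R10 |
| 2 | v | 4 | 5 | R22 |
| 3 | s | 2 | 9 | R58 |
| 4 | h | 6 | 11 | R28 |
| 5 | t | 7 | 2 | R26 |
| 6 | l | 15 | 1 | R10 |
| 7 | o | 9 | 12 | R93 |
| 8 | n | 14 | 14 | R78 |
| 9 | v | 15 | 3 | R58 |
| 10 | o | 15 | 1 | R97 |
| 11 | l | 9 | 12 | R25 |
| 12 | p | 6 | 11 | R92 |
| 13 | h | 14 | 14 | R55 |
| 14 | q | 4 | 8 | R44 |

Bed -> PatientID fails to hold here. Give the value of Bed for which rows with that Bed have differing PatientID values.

Bed=8: rows 1, 14 → PatientID takes values {10, 4} — violation
Bed=5: row 2 → PatientID = 4 ✓
Bed=9: row 3 → PatientID = 2 ✓
Bed=11: rows 4, 12 → PatientID = 6, 6 ✓
Bed=2: row 5 → PatientID = 7 ✓
Bed=1: rows 6, 10 → PatientID = 15, 15 ✓
Bed=12: rows 7, 11 → PatientID = 9, 9 ✓
Bed=14: rows 8, 13 → PatientID = 14, 14 ✓
Bed=3: row 9 → PatientID = 15 ✓
The only Bed value with inconsistent PatientID is Bed=8.

8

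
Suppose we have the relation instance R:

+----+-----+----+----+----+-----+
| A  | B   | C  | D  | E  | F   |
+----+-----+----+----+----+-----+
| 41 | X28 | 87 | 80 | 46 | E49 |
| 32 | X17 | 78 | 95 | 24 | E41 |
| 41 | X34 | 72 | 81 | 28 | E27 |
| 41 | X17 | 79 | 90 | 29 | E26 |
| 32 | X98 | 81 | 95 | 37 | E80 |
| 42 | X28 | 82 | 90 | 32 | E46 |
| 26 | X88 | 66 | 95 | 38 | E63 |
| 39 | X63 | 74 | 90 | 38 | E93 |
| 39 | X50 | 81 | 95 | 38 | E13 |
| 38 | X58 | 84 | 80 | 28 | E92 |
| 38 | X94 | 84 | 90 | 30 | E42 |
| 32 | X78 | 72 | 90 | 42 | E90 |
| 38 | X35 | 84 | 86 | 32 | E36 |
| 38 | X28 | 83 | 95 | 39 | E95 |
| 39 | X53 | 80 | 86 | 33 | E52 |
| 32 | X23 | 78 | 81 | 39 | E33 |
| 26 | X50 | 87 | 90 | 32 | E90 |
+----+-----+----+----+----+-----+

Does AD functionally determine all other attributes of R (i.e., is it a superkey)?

Two distinct rows share (A=32, D=95), so AD does not determine every attribute — not a superkey.

No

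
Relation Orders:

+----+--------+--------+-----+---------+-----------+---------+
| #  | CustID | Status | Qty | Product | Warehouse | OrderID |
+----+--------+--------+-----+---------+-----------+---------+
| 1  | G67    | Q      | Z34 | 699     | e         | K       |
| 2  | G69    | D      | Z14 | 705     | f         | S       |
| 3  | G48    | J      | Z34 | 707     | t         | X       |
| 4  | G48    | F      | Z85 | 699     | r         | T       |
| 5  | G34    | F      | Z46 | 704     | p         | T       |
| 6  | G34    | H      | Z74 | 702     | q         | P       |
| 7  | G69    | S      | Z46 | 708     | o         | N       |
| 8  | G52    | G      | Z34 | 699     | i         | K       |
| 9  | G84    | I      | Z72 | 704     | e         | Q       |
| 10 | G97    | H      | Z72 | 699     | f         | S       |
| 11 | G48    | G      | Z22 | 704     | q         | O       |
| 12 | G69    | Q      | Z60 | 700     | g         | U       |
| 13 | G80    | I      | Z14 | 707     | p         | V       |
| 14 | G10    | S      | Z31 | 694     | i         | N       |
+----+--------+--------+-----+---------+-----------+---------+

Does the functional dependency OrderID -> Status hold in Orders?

OrderID=K: rows 1, 8 → Status takes values {Q, G} — violation
OrderID=S: rows 2, 10 → Status takes values {D, H} — violation
OrderID=X: row 3 → Status = J ✓
OrderID=T: rows 4, 5 → Status = F, F ✓
OrderID=P: row 6 → Status = H ✓
OrderID=N: rows 7, 14 → Status = S, S ✓
OrderID=Q: row 9 → Status = I ✓
OrderID=O: row 11 → Status = G ✓
OrderID=U: row 12 → Status = Q ✓
OrderID=V: row 13 → Status = I ✓
Two rows agree on OrderID but differ on Status, so OrderID -> Status does not hold.

No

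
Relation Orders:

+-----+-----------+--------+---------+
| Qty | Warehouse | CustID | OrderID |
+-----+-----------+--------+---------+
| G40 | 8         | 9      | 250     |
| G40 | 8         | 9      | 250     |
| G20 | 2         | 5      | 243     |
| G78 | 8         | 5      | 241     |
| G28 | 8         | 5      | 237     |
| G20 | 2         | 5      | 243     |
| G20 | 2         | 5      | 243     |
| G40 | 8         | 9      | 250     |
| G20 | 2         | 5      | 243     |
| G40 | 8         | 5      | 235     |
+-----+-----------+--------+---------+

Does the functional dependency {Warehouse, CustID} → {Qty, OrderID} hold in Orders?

No

(Warehouse=8, CustID=9): 3 rows → {Qty,OrderID} = (G40, 250), (G40, 250), (G40, 250) ✓
(Warehouse=2, CustID=5): 4 rows → {Qty,OrderID} = (G20, 243), (G20, 243), (G20, 243), (G20, 243) ✓
(Warehouse=8, CustID=5): 3 rows → {Qty,OrderID} takes values {(G78, 241), (G28, 237), (G40, 235)} — violation
Two rows agree on {Warehouse, CustID} but differ on {Qty, OrderID}, so {Warehouse, CustID} → {Qty, OrderID} does not hold.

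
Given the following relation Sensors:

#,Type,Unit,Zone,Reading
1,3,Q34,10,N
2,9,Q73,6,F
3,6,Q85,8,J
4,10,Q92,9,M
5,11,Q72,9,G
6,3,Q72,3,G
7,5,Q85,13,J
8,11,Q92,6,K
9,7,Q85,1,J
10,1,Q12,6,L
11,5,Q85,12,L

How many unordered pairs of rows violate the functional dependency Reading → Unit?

Reading=J: all 3 rows agree on Unit — 0 pairs.
Reading=G: all 2 rows agree on Unit — 0 pairs.
Reading=L: violating pairs (10,11) — 1 pair.

1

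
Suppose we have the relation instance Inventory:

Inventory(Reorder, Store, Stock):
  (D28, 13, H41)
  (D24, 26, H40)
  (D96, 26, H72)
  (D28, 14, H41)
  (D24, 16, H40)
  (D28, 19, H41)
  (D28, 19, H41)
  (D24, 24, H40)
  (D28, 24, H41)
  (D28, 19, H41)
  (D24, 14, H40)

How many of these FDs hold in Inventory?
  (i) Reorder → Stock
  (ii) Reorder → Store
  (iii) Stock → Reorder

(i) Reorder → Stock: every LHS value maps to a single RHS value — holds.
(ii) Reorder → Store: Reorder=D28: 6 rows → Store takes values {13, 14, 19, 24} — violation; Reorder=D24: 4 rows → Store takes values {26, 16, 24, 14} — violation — fails.
(iii) Stock → Reorder: every LHS value maps to a single RHS value — holds.
2 of the 3 dependencies hold.

2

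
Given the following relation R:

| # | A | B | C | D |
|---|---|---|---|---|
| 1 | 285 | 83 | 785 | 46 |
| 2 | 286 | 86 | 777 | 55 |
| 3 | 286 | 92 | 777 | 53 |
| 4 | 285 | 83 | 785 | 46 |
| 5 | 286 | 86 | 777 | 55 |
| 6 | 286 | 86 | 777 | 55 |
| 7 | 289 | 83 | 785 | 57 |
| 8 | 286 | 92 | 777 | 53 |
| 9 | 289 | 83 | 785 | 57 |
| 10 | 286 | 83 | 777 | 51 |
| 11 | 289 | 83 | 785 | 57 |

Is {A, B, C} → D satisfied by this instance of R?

Yes

(A=285, B=83, C=785): rows 1, 4 → D = 46, 46 ✓
(A=286, B=86, C=777): rows 2, 5, 6 → D = 55, 55, 55 ✓
(A=286, B=92, C=777): rows 3, 8 → D = 53, 53 ✓
(A=289, B=83, C=785): rows 7, 9, 11 → D = 57, 57, 57 ✓
(A=286, B=83, C=777): row 10 → D = 51 ✓
Every {A, B, C} value is associated with a single D value, so {A, B, C} → D holds.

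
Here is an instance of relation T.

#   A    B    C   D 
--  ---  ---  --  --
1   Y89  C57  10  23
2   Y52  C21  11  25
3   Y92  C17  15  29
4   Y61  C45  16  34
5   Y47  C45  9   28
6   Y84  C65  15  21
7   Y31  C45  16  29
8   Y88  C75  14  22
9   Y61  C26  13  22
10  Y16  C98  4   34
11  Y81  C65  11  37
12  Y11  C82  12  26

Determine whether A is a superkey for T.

Rows 4 and 9 have the same A value A=Y61 but are distinct tuples, so A does not determine every attribute — not a superkey.

No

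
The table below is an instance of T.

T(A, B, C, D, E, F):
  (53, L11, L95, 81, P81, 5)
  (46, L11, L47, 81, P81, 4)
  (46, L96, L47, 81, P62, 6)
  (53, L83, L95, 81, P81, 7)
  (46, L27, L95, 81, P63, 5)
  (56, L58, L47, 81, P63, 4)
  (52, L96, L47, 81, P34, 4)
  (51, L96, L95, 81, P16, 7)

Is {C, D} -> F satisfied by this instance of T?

No

(C=L95, D=81): 4 rows → F takes values {5, 7} — violation
(C=L47, D=81): 4 rows → F takes values {4, 6} — violation
Two rows agree on {C, D} but differ on F, so {C, D} -> F does not hold.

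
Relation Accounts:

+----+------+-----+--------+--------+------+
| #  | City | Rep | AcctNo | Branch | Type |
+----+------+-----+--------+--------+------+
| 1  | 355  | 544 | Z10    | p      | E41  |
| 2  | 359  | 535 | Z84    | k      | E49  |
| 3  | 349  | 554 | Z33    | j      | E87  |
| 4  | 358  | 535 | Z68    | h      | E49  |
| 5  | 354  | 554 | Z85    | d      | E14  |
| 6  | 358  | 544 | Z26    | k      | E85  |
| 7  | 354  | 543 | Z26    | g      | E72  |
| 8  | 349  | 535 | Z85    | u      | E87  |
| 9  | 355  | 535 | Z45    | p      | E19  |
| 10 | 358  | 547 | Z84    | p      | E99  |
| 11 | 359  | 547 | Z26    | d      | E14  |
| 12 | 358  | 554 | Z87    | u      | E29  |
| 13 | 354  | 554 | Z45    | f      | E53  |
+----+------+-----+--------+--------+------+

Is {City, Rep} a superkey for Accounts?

Rows 5 and 13 have the same {City, Rep} value (City=354, Rep=554) but are distinct tuples, so {City, Rep} does not determine every attribute — not a superkey.

No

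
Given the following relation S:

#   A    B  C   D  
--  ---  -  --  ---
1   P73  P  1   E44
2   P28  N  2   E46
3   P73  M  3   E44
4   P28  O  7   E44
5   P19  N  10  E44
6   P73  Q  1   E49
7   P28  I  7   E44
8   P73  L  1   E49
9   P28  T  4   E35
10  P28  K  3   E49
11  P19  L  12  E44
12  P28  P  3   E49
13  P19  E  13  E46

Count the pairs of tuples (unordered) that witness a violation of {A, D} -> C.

(A=P73, D=E44): violating pairs (1,3) — 1 pair.
(A=P28, D=E44): all 2 rows agree on C — 0 pairs.
(A=P19, D=E44): violating pairs (5,11) — 1 pair.
(A=P73, D=E49): all 2 rows agree on C — 0 pairs.
(A=P28, D=E49): all 2 rows agree on C — 0 pairs.

2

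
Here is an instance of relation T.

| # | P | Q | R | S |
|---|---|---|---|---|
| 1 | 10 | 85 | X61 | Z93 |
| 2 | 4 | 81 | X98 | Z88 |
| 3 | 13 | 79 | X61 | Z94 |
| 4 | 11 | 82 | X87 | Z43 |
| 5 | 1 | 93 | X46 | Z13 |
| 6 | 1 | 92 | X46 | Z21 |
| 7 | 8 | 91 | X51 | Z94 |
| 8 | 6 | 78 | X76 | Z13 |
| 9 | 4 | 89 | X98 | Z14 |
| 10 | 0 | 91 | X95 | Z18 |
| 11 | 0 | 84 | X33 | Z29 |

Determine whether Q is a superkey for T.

Rows 7 and 10 have the same Q value Q=91 but are distinct tuples, so Q does not determine every attribute — not a superkey.

No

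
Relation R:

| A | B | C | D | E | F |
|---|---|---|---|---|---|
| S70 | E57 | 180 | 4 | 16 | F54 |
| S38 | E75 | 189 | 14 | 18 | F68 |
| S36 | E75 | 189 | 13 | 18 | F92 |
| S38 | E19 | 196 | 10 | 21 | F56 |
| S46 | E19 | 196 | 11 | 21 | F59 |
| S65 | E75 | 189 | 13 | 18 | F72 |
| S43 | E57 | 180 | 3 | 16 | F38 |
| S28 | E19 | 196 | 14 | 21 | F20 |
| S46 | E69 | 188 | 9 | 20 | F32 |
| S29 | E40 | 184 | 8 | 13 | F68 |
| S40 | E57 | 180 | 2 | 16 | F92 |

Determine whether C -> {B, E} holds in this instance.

Yes

C=180: 3 rows → {B,E} = (E57, 16), (E57, 16), (E57, 16) ✓
C=189: 3 rows → {B,E} = (E75, 18), (E75, 18), (E75, 18) ✓
C=196: 3 rows → {B,E} = (E19, 21), (E19, 21), (E19, 21) ✓
C=188: 1 row → {B,E} = (E69, 20) ✓
C=184: 1 row → {B,E} = (E40, 13) ✓
Every C value is associated with a single {B, E} value, so C -> {B, E} holds.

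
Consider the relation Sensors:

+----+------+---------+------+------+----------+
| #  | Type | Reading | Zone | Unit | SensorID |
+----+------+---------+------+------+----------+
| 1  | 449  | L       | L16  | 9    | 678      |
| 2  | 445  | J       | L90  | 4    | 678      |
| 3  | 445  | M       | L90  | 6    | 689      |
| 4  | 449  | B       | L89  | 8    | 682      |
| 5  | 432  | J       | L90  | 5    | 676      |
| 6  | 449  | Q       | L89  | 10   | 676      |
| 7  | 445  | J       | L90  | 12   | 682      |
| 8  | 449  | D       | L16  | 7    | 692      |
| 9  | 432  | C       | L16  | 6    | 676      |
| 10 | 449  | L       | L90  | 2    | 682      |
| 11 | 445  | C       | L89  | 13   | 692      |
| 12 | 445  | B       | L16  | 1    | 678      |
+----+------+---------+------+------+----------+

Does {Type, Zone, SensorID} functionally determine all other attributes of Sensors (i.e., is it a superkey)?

All 12 rows have distinct {Type, Zone, SensorID} values, so {Type, Zone, SensorID} → (all attributes) holds and {Type, Zone, SensorID} is a superkey.

Yes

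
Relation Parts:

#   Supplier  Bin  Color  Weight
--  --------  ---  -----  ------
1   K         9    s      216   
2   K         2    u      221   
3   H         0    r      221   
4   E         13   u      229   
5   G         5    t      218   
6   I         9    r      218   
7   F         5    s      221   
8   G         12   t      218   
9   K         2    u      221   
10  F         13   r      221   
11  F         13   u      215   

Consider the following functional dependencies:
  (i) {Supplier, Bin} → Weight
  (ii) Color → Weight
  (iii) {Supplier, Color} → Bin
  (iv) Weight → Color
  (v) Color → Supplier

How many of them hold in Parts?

(i) {Supplier, Bin} → Weight: (Supplier=F, Bin=13): rows 10, 11 → Weight takes values {221, 215} — violation — fails.
(ii) Color → Weight: Color=s: rows 1, 7 → Weight takes values {216, 221} — violation; Color=u: rows 2, 4, 9, 11 → Weight takes values {221, 229, 215} — violation; Color=r: rows 3, 6, 10 → Weight takes values {221, 218} — violation — fails.
(iii) {Supplier, Color} → Bin: (Supplier=G, Color=t): rows 5, 8 → Bin takes values {5, 12} — violation — fails.
(iv) Weight → Color: Weight=221: rows 2, 3, 7, 9, 10 → Color takes values {u, r, s} — violation; Weight=218: rows 5, 6, 8 → Color takes values {t, r} — violation — fails.
(v) Color → Supplier: Color=s: rows 1, 7 → Supplier takes values {K, F} — violation; Color=u: rows 2, 4, 9, 11 → Supplier takes values {K, E, F} — violation; Color=r: rows 3, 6, 10 → Supplier takes values {H, I, F} — violation — fails.
None of the 5 dependencies hold.

0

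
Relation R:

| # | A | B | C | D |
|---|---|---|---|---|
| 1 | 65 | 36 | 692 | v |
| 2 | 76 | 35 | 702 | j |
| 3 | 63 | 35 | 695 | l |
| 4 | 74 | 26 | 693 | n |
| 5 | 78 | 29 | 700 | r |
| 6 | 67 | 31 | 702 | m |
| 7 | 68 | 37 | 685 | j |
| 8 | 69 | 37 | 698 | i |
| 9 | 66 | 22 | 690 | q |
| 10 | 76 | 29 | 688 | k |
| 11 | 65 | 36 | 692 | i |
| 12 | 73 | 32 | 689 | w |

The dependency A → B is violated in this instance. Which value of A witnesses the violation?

76

A=65: rows 1, 11 → B = 36, 36 ✓
A=76: rows 2, 10 → B takes values {35, 29} — violation
A=63: row 3 → B = 35 ✓
A=74: row 4 → B = 26 ✓
A=78: row 5 → B = 29 ✓
A=67: row 6 → B = 31 ✓
A=68: row 7 → B = 37 ✓
A=69: row 8 → B = 37 ✓
A=66: row 9 → B = 22 ✓
A=73: row 12 → B = 32 ✓
The only A value with inconsistent B is A=76.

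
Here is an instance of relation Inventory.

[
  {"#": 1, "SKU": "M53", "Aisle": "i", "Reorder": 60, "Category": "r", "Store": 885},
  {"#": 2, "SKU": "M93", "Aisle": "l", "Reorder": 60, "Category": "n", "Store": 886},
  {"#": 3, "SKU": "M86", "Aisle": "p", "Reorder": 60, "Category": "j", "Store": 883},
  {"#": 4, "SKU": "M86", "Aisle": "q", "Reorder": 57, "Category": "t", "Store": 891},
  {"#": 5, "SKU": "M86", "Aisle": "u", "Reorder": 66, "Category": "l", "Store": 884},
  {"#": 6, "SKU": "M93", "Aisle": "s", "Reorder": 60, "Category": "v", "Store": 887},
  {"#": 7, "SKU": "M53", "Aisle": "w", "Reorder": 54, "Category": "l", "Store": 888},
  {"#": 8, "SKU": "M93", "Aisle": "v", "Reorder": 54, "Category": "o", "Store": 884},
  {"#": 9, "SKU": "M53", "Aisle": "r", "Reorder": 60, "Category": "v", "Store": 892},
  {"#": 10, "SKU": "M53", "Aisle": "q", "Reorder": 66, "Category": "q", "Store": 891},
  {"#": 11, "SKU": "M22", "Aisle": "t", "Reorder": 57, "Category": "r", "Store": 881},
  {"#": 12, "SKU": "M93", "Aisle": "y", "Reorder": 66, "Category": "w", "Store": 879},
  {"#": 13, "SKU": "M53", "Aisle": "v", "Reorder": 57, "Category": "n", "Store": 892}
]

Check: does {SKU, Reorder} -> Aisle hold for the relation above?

No

(SKU=M53, Reorder=60): rows 1, 9 → Aisle takes values {i, r} — violation
(SKU=M93, Reorder=60): rows 2, 6 → Aisle takes values {l, s} — violation
(SKU=M86, Reorder=60): row 3 → Aisle = p ✓
(SKU=M86, Reorder=57): row 4 → Aisle = q ✓
(SKU=M86, Reorder=66): row 5 → Aisle = u ✓
(SKU=M53, Reorder=54): row 7 → Aisle = w ✓
(SKU=M93, Reorder=54): row 8 → Aisle = v ✓
(SKU=M53, Reorder=66): row 10 → Aisle = q ✓
(SKU=M22, Reorder=57): row 11 → Aisle = t ✓
(SKU=M93, Reorder=66): row 12 → Aisle = y ✓
(SKU=M53, Reorder=57): row 13 → Aisle = v ✓
Two rows agree on {SKU, Reorder} but differ on Aisle, so {SKU, Reorder} -> Aisle does not hold.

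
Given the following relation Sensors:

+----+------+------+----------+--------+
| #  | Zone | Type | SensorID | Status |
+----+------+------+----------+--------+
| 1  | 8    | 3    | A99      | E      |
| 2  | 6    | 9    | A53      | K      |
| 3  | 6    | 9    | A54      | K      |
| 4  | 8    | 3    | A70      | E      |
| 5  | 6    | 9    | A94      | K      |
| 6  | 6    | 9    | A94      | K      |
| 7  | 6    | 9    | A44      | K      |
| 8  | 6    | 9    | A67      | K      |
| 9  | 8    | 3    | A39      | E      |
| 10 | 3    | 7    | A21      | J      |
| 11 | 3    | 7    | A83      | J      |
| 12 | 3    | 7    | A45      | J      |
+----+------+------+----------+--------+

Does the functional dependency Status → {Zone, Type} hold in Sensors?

Yes

Status=E: rows 1, 4, 9 → {Zone,Type} = (8, 3), (8, 3), (8, 3) ✓
Status=K: rows 2, 3, 5, 6, 7, 8 → {Zone,Type} = (6, 9), (6, 9), (6, 9), (6, 9), (6, 9), (6, 9) ✓
Status=J: rows 10, 11, 12 → {Zone,Type} = (3, 7), (3, 7), (3, 7) ✓
Every Status value is associated with a single {Zone, Type} value, so Status → {Zone, Type} holds.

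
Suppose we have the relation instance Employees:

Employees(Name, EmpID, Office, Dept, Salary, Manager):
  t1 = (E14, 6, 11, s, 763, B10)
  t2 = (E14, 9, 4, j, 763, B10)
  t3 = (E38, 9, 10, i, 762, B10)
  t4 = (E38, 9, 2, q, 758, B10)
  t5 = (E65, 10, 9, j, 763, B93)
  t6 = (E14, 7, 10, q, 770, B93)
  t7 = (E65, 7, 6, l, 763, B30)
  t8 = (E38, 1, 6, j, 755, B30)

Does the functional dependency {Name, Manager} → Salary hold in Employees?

(Name=E14, Manager=B10): rows 1, 2 → Salary = 763, 763 ✓
(Name=E38, Manager=B10): rows 3, 4 → Salary takes values {762, 758} — violation
(Name=E65, Manager=B93): row 5 → Salary = 763 ✓
(Name=E14, Manager=B93): row 6 → Salary = 770 ✓
(Name=E65, Manager=B30): row 7 → Salary = 763 ✓
(Name=E38, Manager=B30): row 8 → Salary = 755 ✓
Two rows agree on {Name, Manager} but differ on Salary, so {Name, Manager} → Salary does not hold.

No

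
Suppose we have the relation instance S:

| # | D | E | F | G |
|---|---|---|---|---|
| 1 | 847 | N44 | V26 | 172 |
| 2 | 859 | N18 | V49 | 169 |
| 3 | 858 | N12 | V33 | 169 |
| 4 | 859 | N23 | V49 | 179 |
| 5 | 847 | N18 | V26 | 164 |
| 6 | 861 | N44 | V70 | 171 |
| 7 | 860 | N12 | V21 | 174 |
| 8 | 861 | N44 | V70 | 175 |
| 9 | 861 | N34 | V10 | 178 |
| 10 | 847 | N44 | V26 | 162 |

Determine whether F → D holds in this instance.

F=V26: rows 1, 5, 10 → D = 847, 847, 847 ✓
F=V49: rows 2, 4 → D = 859, 859 ✓
F=V33: row 3 → D = 858 ✓
F=V70: rows 6, 8 → D = 861, 861 ✓
F=V21: row 7 → D = 860 ✓
F=V10: row 9 → D = 861 ✓
Every F value is associated with a single D value, so F → D holds.

Yes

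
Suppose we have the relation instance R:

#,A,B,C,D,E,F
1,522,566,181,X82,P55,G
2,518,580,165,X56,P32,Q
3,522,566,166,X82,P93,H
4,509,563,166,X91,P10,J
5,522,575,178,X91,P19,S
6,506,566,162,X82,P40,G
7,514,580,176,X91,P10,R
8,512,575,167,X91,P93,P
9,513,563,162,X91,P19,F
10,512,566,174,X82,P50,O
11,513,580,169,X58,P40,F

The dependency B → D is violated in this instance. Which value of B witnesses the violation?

580

B=566: rows 1, 3, 6, 10 → D = X82, X82, X82, X82 ✓
B=580: rows 2, 7, 11 → D takes values {X56, X91, X58} — violation
B=563: rows 4, 9 → D = X91, X91 ✓
B=575: rows 5, 8 → D = X91, X91 ✓
The only B value with inconsistent D is B=580.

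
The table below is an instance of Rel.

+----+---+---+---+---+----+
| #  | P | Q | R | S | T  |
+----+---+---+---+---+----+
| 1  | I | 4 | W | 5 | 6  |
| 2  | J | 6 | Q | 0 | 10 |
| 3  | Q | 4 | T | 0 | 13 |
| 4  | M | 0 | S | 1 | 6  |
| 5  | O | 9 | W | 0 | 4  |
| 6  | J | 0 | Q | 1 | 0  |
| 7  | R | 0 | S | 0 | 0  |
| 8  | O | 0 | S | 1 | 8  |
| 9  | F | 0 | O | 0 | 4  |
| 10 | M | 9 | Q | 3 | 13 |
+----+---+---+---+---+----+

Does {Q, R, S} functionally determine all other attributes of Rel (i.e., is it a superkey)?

Rows 4 and 8 have the same {Q, R, S} value (Q=0, R=S, S=1) but are distinct tuples, so {Q, R, S} does not determine every attribute — not a superkey.

No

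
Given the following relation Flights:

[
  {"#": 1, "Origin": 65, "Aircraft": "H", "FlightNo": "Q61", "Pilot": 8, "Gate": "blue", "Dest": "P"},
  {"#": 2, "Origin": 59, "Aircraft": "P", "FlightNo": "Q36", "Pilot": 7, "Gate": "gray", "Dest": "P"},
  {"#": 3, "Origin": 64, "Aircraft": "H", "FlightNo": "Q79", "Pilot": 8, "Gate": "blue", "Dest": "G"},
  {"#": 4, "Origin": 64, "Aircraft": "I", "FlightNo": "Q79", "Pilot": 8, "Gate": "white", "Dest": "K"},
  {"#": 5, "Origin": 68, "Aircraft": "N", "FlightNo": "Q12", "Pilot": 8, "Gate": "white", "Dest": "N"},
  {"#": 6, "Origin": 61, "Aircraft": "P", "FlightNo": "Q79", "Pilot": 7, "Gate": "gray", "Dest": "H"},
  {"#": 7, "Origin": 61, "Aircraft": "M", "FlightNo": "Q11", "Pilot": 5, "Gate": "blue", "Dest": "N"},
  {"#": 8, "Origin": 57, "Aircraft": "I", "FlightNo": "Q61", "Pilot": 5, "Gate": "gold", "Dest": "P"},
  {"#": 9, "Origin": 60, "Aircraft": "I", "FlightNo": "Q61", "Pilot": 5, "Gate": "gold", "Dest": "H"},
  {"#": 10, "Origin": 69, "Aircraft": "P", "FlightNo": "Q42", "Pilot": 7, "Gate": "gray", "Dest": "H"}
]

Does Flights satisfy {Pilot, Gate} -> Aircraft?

(Pilot=8, Gate=blue): rows 1, 3 → Aircraft = H, H ✓
(Pilot=7, Gate=gray): rows 2, 6, 10 → Aircraft = P, P, P ✓
(Pilot=8, Gate=white): rows 4, 5 → Aircraft takes values {I, N} — violation
(Pilot=5, Gate=blue): row 7 → Aircraft = M ✓
(Pilot=5, Gate=gold): rows 8, 9 → Aircraft = I, I ✓
Two rows agree on {Pilot, Gate} but differ on Aircraft, so {Pilot, Gate} -> Aircraft does not hold.

No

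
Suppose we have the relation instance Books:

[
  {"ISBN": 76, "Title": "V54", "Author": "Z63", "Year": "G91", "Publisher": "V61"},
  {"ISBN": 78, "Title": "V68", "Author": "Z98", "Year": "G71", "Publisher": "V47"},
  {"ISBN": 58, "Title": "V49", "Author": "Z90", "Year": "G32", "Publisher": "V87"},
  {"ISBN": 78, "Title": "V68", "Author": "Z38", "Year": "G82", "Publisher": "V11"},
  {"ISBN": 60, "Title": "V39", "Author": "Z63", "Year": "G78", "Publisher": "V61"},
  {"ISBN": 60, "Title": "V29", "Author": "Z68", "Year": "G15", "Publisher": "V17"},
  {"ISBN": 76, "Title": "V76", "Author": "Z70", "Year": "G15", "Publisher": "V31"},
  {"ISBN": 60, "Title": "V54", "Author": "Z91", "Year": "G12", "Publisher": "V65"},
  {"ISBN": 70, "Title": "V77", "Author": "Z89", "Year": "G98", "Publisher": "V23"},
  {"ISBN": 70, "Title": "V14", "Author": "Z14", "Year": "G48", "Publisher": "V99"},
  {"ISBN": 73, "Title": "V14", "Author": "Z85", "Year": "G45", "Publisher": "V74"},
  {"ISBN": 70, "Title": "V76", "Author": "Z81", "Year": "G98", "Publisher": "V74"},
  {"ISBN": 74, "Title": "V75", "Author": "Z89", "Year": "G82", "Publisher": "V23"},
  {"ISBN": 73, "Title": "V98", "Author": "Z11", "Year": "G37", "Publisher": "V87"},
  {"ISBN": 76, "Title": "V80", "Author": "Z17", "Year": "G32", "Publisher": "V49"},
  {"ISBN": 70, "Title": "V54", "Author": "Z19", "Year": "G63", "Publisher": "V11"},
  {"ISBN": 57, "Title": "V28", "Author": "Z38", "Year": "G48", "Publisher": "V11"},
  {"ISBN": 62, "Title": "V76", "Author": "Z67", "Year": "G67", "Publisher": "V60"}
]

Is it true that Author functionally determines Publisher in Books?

Author=Z63: 2 rows → Publisher = V61, V61 ✓
Author=Z98: 1 row → Publisher = V47 ✓
Author=Z90: 1 row → Publisher = V87 ✓
Author=Z38: 2 rows → Publisher = V11, V11 ✓
Author=Z68: 1 row → Publisher = V17 ✓
Author=Z70: 1 row → Publisher = V31 ✓
Author=Z91: 1 row → Publisher = V65 ✓
Author=Z89: 2 rows → Publisher = V23, V23 ✓
Author=Z14: 1 row → Publisher = V99 ✓
Author=Z85: 1 row → Publisher = V74 ✓
Author=Z81: 1 row → Publisher = V74 ✓
Author=Z11: 1 row → Publisher = V87 ✓
Author=Z17: 1 row → Publisher = V49 ✓
Author=Z19: 1 row → Publisher = V11 ✓
Author=Z67: 1 row → Publisher = V60 ✓
Every Author value is associated with a single Publisher value, so Author -> Publisher holds.

Yes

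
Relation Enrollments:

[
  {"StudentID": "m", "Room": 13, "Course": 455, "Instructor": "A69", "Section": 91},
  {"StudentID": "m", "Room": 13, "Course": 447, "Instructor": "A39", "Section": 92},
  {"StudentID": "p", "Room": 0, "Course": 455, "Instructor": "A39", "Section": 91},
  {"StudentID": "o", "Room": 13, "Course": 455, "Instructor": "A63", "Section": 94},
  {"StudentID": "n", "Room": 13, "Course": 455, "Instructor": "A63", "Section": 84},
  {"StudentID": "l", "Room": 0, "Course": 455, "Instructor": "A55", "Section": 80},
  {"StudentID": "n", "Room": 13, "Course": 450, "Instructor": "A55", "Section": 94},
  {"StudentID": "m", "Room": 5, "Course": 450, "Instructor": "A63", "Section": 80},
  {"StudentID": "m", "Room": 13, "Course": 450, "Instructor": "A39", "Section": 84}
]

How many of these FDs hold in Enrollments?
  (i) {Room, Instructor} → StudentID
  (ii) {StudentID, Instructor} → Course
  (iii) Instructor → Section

(i) {Room, Instructor} → StudentID: (Room=13, Instructor=A63): 2 rows → StudentID takes values {o, n} — violation — fails.
(ii) {StudentID, Instructor} → Course: (StudentID=m, Instructor=A39): 2 rows → Course takes values {447, 450} — violation — fails.
(iii) Instructor → Section: Instructor=A39: 3 rows → Section takes values {92, 91, 84} — violation; Instructor=A63: 3 rows → Section takes values {94, 84, 80} — violation; Instructor=A55: 2 rows → Section takes values {80, 94} — violation — fails.
None of the 3 dependencies hold.

0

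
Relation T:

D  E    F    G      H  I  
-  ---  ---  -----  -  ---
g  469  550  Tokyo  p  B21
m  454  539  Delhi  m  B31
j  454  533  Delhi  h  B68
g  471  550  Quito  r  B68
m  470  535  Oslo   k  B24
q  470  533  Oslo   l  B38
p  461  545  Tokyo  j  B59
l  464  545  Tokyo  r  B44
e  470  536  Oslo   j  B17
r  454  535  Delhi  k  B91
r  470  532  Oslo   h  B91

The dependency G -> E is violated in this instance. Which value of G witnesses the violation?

Tokyo

G=Tokyo: 3 rows → E takes values {469, 461, 464} — violation
G=Delhi: 3 rows → E = 454, 454, 454 ✓
G=Quito: 1 row → E = 471 ✓
G=Oslo: 4 rows → E = 470, 470, 470, 470 ✓
The only G value with inconsistent E is G=Tokyo.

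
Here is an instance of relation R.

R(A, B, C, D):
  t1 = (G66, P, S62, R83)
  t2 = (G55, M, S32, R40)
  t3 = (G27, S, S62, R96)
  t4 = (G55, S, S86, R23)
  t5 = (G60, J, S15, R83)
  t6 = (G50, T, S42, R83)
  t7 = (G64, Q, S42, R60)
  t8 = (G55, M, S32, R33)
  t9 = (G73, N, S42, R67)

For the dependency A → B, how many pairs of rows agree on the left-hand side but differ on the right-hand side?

A=G55: violating pairs (2,4), (4,8) — 2 pairs.

2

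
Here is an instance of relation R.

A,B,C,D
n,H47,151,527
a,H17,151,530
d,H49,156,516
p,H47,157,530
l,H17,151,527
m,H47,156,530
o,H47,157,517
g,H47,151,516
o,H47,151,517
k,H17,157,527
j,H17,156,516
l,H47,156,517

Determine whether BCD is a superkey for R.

Yes

All 12 rows have distinct BCD values, so BCD → (all attributes) holds and BCD is a superkey.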